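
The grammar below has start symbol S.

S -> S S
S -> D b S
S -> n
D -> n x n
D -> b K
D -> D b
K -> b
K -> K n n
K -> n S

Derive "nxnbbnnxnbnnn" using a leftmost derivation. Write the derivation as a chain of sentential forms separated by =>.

S => SS   [S -> S S]
SS => DbSS   [S -> D b S]
DbSS => DbbSS   [D -> D b]
DbbSS => nxnbbSS   [D -> n x n]
nxnbbSS => nxnbbSSS   [S -> S S]
nxnbbSSS => nxnbbnSS   [S -> n]
nxnbbnSS => nxnbbnSSS   [S -> S S]
nxnbbnSSS => nxnbbnDbSSS   [S -> D b S]
nxnbbnDbSSS => nxnbbnnxnbSSS   [D -> n x n]
nxnbbnnxnbSSS => nxnbbnnxnbnSS   [S -> n]
nxnbbnnxnbnSS => nxnbbnnxnbnnS   [S -> n]
nxnbbnnxnbnnS => nxnbbnnxnbnnn   [S -> n]

S => SS => DbSS => DbbSS => nxnbbSS => nxnbbSSS => nxnbbnSS => nxnbbnSSS => nxnbbnDbSSS => nxnbbnnxnbSSS => nxnbbnnxnbnSS => nxnbbnnxnbnnS => nxnbbnnxnbnnn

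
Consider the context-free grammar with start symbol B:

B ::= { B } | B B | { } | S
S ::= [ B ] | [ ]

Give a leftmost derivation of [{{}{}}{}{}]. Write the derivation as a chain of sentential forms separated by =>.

B => S   [B ::= S]
S => [B]   [S ::= [ B ]]
[B] => [BB]   [B ::= B B]
[BB] => [BBB]   [B ::= B B]
[BBB] => [{B}BB]   [B ::= { B }]
[{B}BB] => [{BB}BB]   [B ::= B B]
[{BB}BB] => [{{}B}BB]   [B ::= { }]
[{{}B}BB] => [{{}{}}BB]   [B ::= { }]
[{{}{}}BB] => [{{}{}}{}B]   [B ::= { }]
[{{}{}}{}B] => [{{}{}}{}{}]   [B ::= { }]

B => S => [B] => [BB] => [BBB] => [{B}BB] => [{BB}BB] => [{{}B}BB] => [{{}{}}BB] => [{{}{}}{}B] => [{{}{}}{}{}]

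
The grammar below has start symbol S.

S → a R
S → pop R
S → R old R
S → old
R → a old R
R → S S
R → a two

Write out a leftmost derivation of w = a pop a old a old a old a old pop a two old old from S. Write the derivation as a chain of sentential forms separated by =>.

S => a R => a S S => a pop R S => a pop a old R S => a pop a old a old R S => a pop a old a old a old R S => a pop a old a old a old a old R S => a pop a old a old a old a old S S S => a pop a old a old a old a old pop R S S => a pop a old a old a old a old pop a two S S => a pop a old a old a old a old pop a two old S => a pop a old a old a old a old pop a two old old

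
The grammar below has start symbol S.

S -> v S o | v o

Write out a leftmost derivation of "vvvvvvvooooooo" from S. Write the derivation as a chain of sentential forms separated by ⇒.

S ⇒ vSo ⇒ vvSoo ⇒ vvvSooo ⇒ vvvvSoooo ⇒ vvvvvSooooo ⇒ vvvvvvSoooooo ⇒ vvvvvvvooooooo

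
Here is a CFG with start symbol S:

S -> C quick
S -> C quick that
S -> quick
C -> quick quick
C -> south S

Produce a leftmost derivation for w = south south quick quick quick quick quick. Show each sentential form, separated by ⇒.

S ⇒ C quick ⇒ south S quick ⇒ south C quick quick ⇒ south south S quick quick ⇒ south south C quick quick quick ⇒ south south quick quick quick quick quick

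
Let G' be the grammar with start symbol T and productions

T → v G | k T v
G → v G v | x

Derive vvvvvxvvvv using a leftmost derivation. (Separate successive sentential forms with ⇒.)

T ⇒ vG ⇒ vvGv ⇒ vvvGvv ⇒ vvvvGvvv ⇒ vvvvvGvvvv ⇒ vvvvvxvvvv

T ⇒ vG   [T → v G]
vG ⇒ vvGv   [G → v G v]
vvGv ⇒ vvvGvv   [G → v G v]
vvvGvv ⇒ vvvvGvvv   [G → v G v]
vvvvGvvv ⇒ vvvvvGvvvv   [G → v G v]
vvvvvGvvvv ⇒ vvvvvxvvvv   [G → x]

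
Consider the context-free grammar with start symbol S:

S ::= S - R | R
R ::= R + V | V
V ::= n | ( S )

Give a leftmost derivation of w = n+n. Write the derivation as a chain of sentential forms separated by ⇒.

S⇒R⇒R+V⇒V+V⇒n+V⇒n+n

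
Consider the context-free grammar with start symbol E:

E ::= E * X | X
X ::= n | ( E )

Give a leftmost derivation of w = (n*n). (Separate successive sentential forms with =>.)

E => X => (E) => (E*X) => (X*X) => (n*X) => (n*n)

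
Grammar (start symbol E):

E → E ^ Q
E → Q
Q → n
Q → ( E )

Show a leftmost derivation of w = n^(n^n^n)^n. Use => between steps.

E => E^Q => E^Q^Q => Q^Q^Q => n^Q^Q => n^(E)^Q => n^(E^Q)^Q => n^(E^Q^Q)^Q => n^(Q^Q^Q)^Q => n^(n^Q^Q)^Q => n^(n^n^Q)^Q => n^(n^n^n)^Q => n^(n^n^n)^n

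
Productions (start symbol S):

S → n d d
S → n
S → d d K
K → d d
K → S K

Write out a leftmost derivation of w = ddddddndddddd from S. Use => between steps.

S => ddK   [S → d d K]
ddK => ddSK   [K → S K]
ddSK => ddddKK   [S → d d K]
ddddKK => ddddSKK   [K → S K]
ddddSKK => ddddddKKK   [S → d d K]
ddddddKKK => ddddddSKKK   [K → S K]
ddddddSKKK => ddddddnKKK   [S → n]
ddddddnKKK => ddddddnddKK   [K → d d]
ddddddnddKK => ddddddnddddK   [K → d d]
ddddddnddddK => ddddddndddddd   [K → d d]

S=>ddK=>ddSK=>ddddKK=>ddddSKK=>ddddddKKK=>ddddddSKKK=>ddddddnKKK=>ddddddnddKK=>ddddddnddddK=>ddddddndddddd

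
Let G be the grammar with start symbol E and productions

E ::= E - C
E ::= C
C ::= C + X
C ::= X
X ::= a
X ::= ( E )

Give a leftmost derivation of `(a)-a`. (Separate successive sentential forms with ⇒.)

E ⇒ E-C ⇒ C-C ⇒ X-C ⇒ (E)-C ⇒ (C)-C ⇒ (X)-C ⇒ (a)-C ⇒ (a)-X ⇒ (a)-a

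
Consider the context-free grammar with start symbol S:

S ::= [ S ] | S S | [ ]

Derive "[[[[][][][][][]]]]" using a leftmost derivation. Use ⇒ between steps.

S ⇒ [S]   [S ::= [ S ]]
[S] ⇒ [[S]]   [S ::= [ S ]]
[[S]] ⇒ [[[S]]]   [S ::= [ S ]]
[[[S]]] ⇒ [[[SS]]]   [S ::= S S]
[[[SS]]] ⇒ [[[[]S]]]   [S ::= [ ]]
[[[[]S]]] ⇒ [[[[]SS]]]   [S ::= S S]
[[[[]SS]]] ⇒ [[[[]SSS]]]   [S ::= S S]
[[[[]SSS]]] ⇒ [[[[]SSSS]]]   [S ::= S S]
[[[[]SSSS]]] ⇒ [[[[][]SSS]]]   [S ::= [ ]]
[[[[][]SSS]]] ⇒ [[[[][][]SS]]]   [S ::= [ ]]
[[[[][][]SS]]] ⇒ [[[[][][]SSS]]]   [S ::= S S]
[[[[][][]SSS]]] ⇒ [[[[][][][]SS]]]   [S ::= [ ]]
[[[[][][][]SS]]] ⇒ [[[[][][][][]S]]]   [S ::= [ ]]
[[[[][][][][]S]]] ⇒ [[[[][][][][][]]]]   [S ::= [ ]]

S ⇒ [S] ⇒ [[S]] ⇒ [[[S]]] ⇒ [[[SS]]] ⇒ [[[[]S]]] ⇒ [[[[]SS]]] ⇒ [[[[]SSS]]] ⇒ [[[[]SSSS]]] ⇒ [[[[][]SSS]]] ⇒ [[[[][][]SS]]] ⇒ [[[[][][]SSS]]] ⇒ [[[[][][][]SS]]] ⇒ [[[[][][][][]S]]] ⇒ [[[[][][][][][]]]]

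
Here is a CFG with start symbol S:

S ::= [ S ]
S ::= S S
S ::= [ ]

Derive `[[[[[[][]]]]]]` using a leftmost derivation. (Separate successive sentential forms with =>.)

S=>[S]=>[[S]]=>[[[S]]]=>[[[[S]]]]=>[[[[[S]]]]]=>[[[[[SS]]]]]=>[[[[[[]S]]]]]=>[[[[[[][]]]]]]

S => [S]   [S ::= [ S ]]
[S] => [[S]]   [S ::= [ S ]]
[[S]] => [[[S]]]   [S ::= [ S ]]
[[[S]]] => [[[[S]]]]   [S ::= [ S ]]
[[[[S]]]] => [[[[[S]]]]]   [S ::= [ S ]]
[[[[[S]]]]] => [[[[[SS]]]]]   [S ::= S S]
[[[[[SS]]]]] => [[[[[[]S]]]]]   [S ::= [ ]]
[[[[[[]S]]]]] => [[[[[[][]]]]]]   [S ::= [ ]]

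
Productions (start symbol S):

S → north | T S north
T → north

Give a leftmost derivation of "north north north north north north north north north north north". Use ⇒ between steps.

S ⇒ T S north ⇒ north S north ⇒ north T S north north ⇒ north north S north north ⇒ north north T S north north north ⇒ north north north S north north north ⇒ north north north T S north north north north ⇒ north north north north S north north north north ⇒ north north north north T S north north north north north ⇒ north north north north north S north north north north north ⇒ north north north north north north north north north north north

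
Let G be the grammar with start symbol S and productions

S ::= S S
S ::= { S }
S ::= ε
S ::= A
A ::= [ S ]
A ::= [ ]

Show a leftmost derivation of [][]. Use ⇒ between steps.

S ⇒ SS ⇒ SSS ⇒ ASS ⇒ [S]SS ⇒ []SS ⇒ []S ⇒ []A ⇒ [][]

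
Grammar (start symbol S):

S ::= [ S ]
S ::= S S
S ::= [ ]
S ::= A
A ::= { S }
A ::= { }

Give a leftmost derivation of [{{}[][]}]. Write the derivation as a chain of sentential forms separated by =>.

S => [S]   [S ::= [ S ]]
[S] => [A]   [S ::= A]
[A] => [{S}]   [A ::= { S }]
[{S}] => [{SS}]   [S ::= S S]
[{SS}] => [{SSS}]   [S ::= S S]
[{SSS}] => [{ASS}]   [S ::= A]
[{ASS}] => [{{}SS}]   [A ::= { }]
[{{}SS}] => [{{}[]S}]   [S ::= [ ]]
[{{}[]S}] => [{{}[][]}]   [S ::= [ ]]

S => [S] => [A] => [{S}] => [{SS}] => [{SSS}] => [{ASS}] => [{{}SS}] => [{{}[]S}] => [{{}[][]}]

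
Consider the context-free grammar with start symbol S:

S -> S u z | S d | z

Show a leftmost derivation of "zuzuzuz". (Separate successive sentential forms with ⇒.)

S⇒Suz⇒Suzuz⇒Suzuzuz⇒zuzuzuz

S ⇒ Suz   [S -> S u z]
Suz ⇒ Suzuz   [S -> S u z]
Suzuz ⇒ Suzuzuz   [S -> S u z]
Suzuzuz ⇒ zuzuzuz   [S -> z]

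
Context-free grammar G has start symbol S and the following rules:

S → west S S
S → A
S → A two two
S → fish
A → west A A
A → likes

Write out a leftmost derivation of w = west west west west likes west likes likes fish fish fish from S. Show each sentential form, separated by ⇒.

S ⇒ west S S ⇒ west west S S S ⇒ west west west S S S S ⇒ west west west A S S S ⇒ west west west west A A S S S ⇒ west west west west likes A S S S ⇒ west west west west likes west A A S S S ⇒ west west west west likes west likes A S S S ⇒ west west west west likes west likes likes S S S ⇒ west west west west likes west likes likes fish S S ⇒ west west west west likes west likes likes fish fish S ⇒ west west west west likes west likes likes fish fish fish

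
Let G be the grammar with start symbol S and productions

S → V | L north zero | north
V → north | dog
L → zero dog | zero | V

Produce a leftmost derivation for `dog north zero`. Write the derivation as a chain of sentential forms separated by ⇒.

S ⇒ L north zero ⇒ V north zero ⇒ dog north zero

S ⇒ L north zero   [S → L north zero]
L north zero ⇒ V north zero   [L → V]
V north zero ⇒ dog north zero   [V → dog]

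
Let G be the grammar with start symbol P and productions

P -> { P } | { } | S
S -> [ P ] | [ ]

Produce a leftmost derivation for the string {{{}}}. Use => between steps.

P => {P} => {{P}} => {{{}}}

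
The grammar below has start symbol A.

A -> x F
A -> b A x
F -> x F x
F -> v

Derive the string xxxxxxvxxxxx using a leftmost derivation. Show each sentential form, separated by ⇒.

A ⇒ xF   [A -> x F]
xF ⇒ xxFx   [F -> x F x]
xxFx ⇒ xxxFxx   [F -> x F x]
xxxFxx ⇒ xxxxFxxx   [F -> x F x]
xxxxFxxx ⇒ xxxxxFxxxx   [F -> x F x]
xxxxxFxxxx ⇒ xxxxxxFxxxxx   [F -> x F x]
xxxxxxFxxxxx ⇒ xxxxxxvxxxxx   [F -> v]

A ⇒ xF ⇒ xxFx ⇒ xxxFxx ⇒ xxxxFxxx ⇒ xxxxxFxxxx ⇒ xxxxxxFxxxxx ⇒ xxxxxxvxxxxx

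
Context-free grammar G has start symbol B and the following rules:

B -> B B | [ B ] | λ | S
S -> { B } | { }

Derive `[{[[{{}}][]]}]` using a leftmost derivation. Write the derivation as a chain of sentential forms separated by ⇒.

B⇒[B]⇒[S]⇒[{B}]⇒[{BB}]⇒[{[B]B}]⇒[{[BB]B}]⇒[{[[B]B]B}]⇒[{[[S]B]B}]⇒[{[[{B}]B]B}]⇒[{[[{S}]B]B}]⇒[{[[{{}}]B]B}]⇒[{[[{{}}][B]]B}]⇒[{[[{{}}][]]B}]⇒[{[[{{}}][]]}]

B ⇒ [B]   [B -> [ B ]]
[B] ⇒ [S]   [B -> S]
[S] ⇒ [{B}]   [S -> { B }]
[{B}] ⇒ [{BB}]   [B -> B B]
[{BB}] ⇒ [{[B]B}]   [B -> [ B ]]
[{[B]B}] ⇒ [{[BB]B}]   [B -> B B]
[{[BB]B}] ⇒ [{[[B]B]B}]   [B -> [ B ]]
[{[[B]B]B}] ⇒ [{[[S]B]B}]   [B -> S]
[{[[S]B]B}] ⇒ [{[[{B}]B]B}]   [S -> { B }]
[{[[{B}]B]B}] ⇒ [{[[{S}]B]B}]   [B -> S]
[{[[{S}]B]B}] ⇒ [{[[{{}}]B]B}]   [S -> { }]
[{[[{{}}]B]B}] ⇒ [{[[{{}}][B]]B}]   [B -> [ B ]]
[{[[{{}}][B]]B}] ⇒ [{[[{{}}][]]B}]   [B -> λ]
[{[[{{}}][]]B}] ⇒ [{[[{{}}][]]}]   [B -> λ]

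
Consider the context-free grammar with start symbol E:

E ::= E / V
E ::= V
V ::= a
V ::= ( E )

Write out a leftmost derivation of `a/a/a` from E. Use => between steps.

E=>E/V=>E/V/V=>V/V/V=>a/V/V=>a/a/V=>a/a/a

E => E/V   [E ::= E / V]
E/V => E/V/V   [E ::= E / V]
E/V/V => V/V/V   [E ::= V]
V/V/V => a/V/V   [V ::= a]
a/V/V => a/a/V   [V ::= a]
a/a/V => a/a/a   [V ::= a]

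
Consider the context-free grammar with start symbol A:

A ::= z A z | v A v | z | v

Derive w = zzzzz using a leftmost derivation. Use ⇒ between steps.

A⇒zAz⇒zzAzz⇒zzzzz

A ⇒ zAz   [A ::= z A z]
zAz ⇒ zzAzz   [A ::= z A z]
zzAzz ⇒ zzzzz   [A ::= z]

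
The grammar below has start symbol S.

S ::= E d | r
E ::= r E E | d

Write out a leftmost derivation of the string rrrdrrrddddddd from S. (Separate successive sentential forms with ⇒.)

S ⇒ Ed ⇒ rEEd ⇒ rrEEEd ⇒ rrrEEEEd ⇒ rrrdEEEd ⇒ rrrdrEEEEd ⇒ rrrdrrEEEEEd ⇒ rrrdrrrEEEEEEd ⇒ rrrdrrrdEEEEEd ⇒ rrrdrrrddEEEEd ⇒ rrrdrrrdddEEEd ⇒ rrrdrrrddddEEd ⇒ rrrdrrrdddddEd ⇒ rrrdrrrddddddd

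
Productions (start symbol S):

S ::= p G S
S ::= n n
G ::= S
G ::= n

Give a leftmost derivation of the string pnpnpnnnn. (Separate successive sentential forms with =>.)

S=>pGS=>pnS=>pnpGS=>pnpnS=>pnpnpGS=>pnpnpSS=>pnpnpnnS=>pnpnpnnnn

S => pGS   [S ::= p G S]
pGS => pnS   [G ::= n]
pnS => pnpGS   [S ::= p G S]
pnpGS => pnpnS   [G ::= n]
pnpnS => pnpnpGS   [S ::= p G S]
pnpnpGS => pnpnpSS   [G ::= S]
pnpnpSS => pnpnpnnS   [S ::= n n]
pnpnpnnS => pnpnpnnnn   [S ::= n n]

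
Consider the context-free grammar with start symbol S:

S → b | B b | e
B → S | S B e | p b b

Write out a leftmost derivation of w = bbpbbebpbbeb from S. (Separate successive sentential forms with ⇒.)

S ⇒ Bb ⇒ SBeb ⇒ BbBeb ⇒ SBebBeb ⇒ BbBebBeb ⇒ SbBebBeb ⇒ bbBebBeb ⇒ bbpbbebBeb ⇒ bbpbbebpbbeb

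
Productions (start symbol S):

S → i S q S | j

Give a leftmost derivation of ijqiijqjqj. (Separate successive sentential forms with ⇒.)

S ⇒ iSqS   [S → i S q S]
iSqS ⇒ ijqS   [S → j]
ijqS ⇒ ijqiSqS   [S → i S q S]
ijqiSqS ⇒ ijqiiSqSqS   [S → i S q S]
ijqiiSqSqS ⇒ ijqiijqSqS   [S → j]
ijqiijqSqS ⇒ ijqiijqjqS   [S → j]
ijqiijqjqS ⇒ ijqiijqjqj   [S → j]

S ⇒ iSqS ⇒ ijqS ⇒ ijqiSqS ⇒ ijqiiSqSqS ⇒ ijqiijqSqS ⇒ ijqiijqjqS ⇒ ijqiijqjqj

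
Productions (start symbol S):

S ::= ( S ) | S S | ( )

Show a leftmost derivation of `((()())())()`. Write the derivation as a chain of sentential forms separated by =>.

S => SS   [S ::= S S]
SS => (S)S   [S ::= ( S )]
(S)S => (SS)S   [S ::= S S]
(SS)S => ((S)S)S   [S ::= ( S )]
((S)S)S => ((SS)S)S   [S ::= S S]
((SS)S)S => ((()S)S)S   [S ::= ( )]
((()S)S)S => ((()())S)S   [S ::= ( )]
((()())S)S => ((()())())S   [S ::= ( )]
((()())())S => ((()())())()   [S ::= ( )]

S => SS => (S)S => (SS)S => ((S)S)S => ((SS)S)S => ((()S)S)S => ((()())S)S => ((()())())S => ((()())())()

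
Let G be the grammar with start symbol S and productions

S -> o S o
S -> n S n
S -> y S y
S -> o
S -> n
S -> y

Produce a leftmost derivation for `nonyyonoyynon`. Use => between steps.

S => nSn   [S -> n S n]
nSn => noSon   [S -> o S o]
noSon => nonSnon   [S -> n S n]
nonSnon => nonySynon   [S -> y S y]
nonySynon => nonyySyynon   [S -> y S y]
nonyySyynon => nonyyoSoyynon   [S -> o S o]
nonyyoSoyynon => nonyyonoyynon   [S -> n]

S => nSn => noSon => nonSnon => nonySynon => nonyySyynon => nonyyoSoyynon => nonyyonoyynon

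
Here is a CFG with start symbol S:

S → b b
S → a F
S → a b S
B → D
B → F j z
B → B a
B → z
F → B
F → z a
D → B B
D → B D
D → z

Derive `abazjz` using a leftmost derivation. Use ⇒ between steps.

S ⇒ abS   [S → a b S]
abS ⇒ abaF   [S → a F]
abaF ⇒ abaB   [F → B]
abaB ⇒ abaFjz   [B → F j z]
abaFjz ⇒ abaBjz   [F → B]
abaBjz ⇒ abazjz   [B → z]

S ⇒ abS ⇒ abaF ⇒ abaB ⇒ abaFjz ⇒ abaBjz ⇒ abazjz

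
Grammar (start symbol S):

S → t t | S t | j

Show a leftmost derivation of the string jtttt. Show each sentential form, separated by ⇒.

S⇒St⇒Stt⇒Sttt⇒Stttt⇒jtttt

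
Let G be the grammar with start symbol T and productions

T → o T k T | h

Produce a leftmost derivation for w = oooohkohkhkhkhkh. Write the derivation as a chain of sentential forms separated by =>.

T => oTkT => ooTkTkT => oooTkTkTkT => ooooTkTkTkTkT => oooohkTkTkTkT => oooohkoTkTkTkTkT => oooohkohkTkTkTkT => oooohkohkhkTkTkT => oooohkohkhkhkTkT => oooohkohkhkhkhkT => oooohkohkhkhkhkh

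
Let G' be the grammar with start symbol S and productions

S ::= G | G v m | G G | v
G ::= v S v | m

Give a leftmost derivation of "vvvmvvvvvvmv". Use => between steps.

S=>G=>vSv=>vGvmv=>vvSvvmv=>vvGGvvmv=>vvvSvGvvmv=>vvvGvGvvmv=>vvvmvGvvmv=>vvvmvvSvvvmv=>vvvmvvvvvvmv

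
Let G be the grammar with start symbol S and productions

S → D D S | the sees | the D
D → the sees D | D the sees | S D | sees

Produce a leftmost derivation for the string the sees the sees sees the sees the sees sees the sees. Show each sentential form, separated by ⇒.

S ⇒ D D S   [S → D D S]
D D S ⇒ the sees D D S   [D → the sees D]
the sees D D S ⇒ the sees D the sees D S   [D → D the sees]
the sees D the sees D S ⇒ the sees the sees D the sees D S   [D → the sees D]
the sees the sees D the sees D S ⇒ the sees the sees D the sees the sees D S   [D → D the sees]
the sees the sees D the sees the sees D S ⇒ the sees the sees sees the sees the sees D S   [D → sees]
the sees the sees sees the sees the sees D S ⇒ the sees the sees sees the sees the sees sees S   [D → sees]
the sees the sees sees the sees the sees sees S ⇒ the sees the sees sees the sees the sees sees the D   [S → the D]
the sees the sees sees the sees the sees sees the D ⇒ the sees the sees sees the sees the sees sees the sees   [D → sees]

S ⇒ D D S ⇒ the sees D D S ⇒ the sees D the sees D S ⇒ the sees the sees D the sees D S ⇒ the sees the sees D the sees the sees D S ⇒ the sees the sees sees the sees the sees D S ⇒ the sees the sees sees the sees the sees sees S ⇒ the sees the sees sees the sees the sees sees the D ⇒ the sees the sees sees the sees the sees sees the sees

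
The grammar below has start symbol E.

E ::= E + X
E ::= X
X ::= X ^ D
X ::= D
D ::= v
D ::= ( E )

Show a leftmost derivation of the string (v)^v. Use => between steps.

E => X   [E ::= X]
X => X^D   [X ::= X ^ D]
X^D => D^D   [X ::= D]
D^D => (E)^D   [D ::= ( E )]
(E)^D => (X)^D   [E ::= X]
(X)^D => (D)^D   [X ::= D]
(D)^D => (v)^D   [D ::= v]
(v)^D => (v)^v   [D ::= v]

E => X => X^D => D^D => (E)^D => (X)^D => (D)^D => (v)^D => (v)^v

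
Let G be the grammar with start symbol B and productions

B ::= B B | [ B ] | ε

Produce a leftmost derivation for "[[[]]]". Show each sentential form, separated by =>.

B => BB   [B ::= B B]
BB => BBB   [B ::= B B]
BBB => BBBB   [B ::= B B]
BBBB => [B]BBB   [B ::= [ B ]]
[B]BBB => [[B]]BBB   [B ::= [ B ]]
[[B]]BBB => [[BB]]BBB   [B ::= B B]
[[BB]]BBB => [[[B]B]]BBB   [B ::= [ B ]]
[[[B]B]]BBB => [[[]B]]BBB   [B ::= ε]
[[[]B]]BBB => [[[]]]BBB   [B ::= ε]
[[[]]]BBB => [[[]]]BB   [B ::= ε]
[[[]]]BB => [[[]]]B   [B ::= ε]
[[[]]]B => [[[]]]   [B ::= ε]

B => BB => BBB => BBBB => [B]BBB => [[B]]BBB => [[BB]]BBB => [[[B]B]]BBB => [[[]B]]BBB => [[[]]]BBB => [[[]]]BB => [[[]]]B => [[[]]]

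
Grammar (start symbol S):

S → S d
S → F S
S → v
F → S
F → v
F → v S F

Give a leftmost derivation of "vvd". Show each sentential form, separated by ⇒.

S⇒FS⇒vS⇒vSd⇒vvd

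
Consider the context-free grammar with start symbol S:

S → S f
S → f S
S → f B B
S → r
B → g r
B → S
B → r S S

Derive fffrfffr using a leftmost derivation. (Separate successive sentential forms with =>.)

S => fS => ffS => fffBB => fffSB => fffSfB => fffSffB => fffrffB => fffrffS => fffrfffS => fffrfffr

S => fS   [S → f S]
fS => ffS   [S → f S]
ffS => fffBB   [S → f B B]
fffBB => fffSB   [B → S]
fffSB => fffSfB   [S → S f]
fffSfB => fffSffB   [S → S f]
fffSffB => fffrffB   [S → r]
fffrffB => fffrffS   [B → S]
fffrffS => fffrfffS   [S → f S]
fffrfffS => fffrfffr   [S → r]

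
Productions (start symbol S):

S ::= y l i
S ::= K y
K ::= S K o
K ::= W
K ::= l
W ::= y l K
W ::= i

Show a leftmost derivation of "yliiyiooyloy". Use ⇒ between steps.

S ⇒ Ky   [S ::= K y]
Ky ⇒ SKoy   [K ::= S K o]
SKoy ⇒ KyKoy   [S ::= K y]
KyKoy ⇒ SKoyKoy   [K ::= S K o]
SKoyKoy ⇒ yliKoyKoy   [S ::= y l i]
yliKoyKoy ⇒ yliSKooyKoy   [K ::= S K o]
yliSKooyKoy ⇒ yliKyKooyKoy   [S ::= K y]
yliKyKooyKoy ⇒ yliWyKooyKoy   [K ::= W]
yliWyKooyKoy ⇒ yliiyKooyKoy   [W ::= i]
yliiyKooyKoy ⇒ yliiyWooyKoy   [K ::= W]
yliiyWooyKoy ⇒ yliiyiooyKoy   [W ::= i]
yliiyiooyKoy ⇒ yliiyiooyloy   [K ::= l]

S ⇒ Ky ⇒ SKoy ⇒ KyKoy ⇒ SKoyKoy ⇒ yliKoyKoy ⇒ yliSKooyKoy ⇒ yliKyKooyKoy ⇒ yliWyKooyKoy ⇒ yliiyKooyKoy ⇒ yliiyWooyKoy ⇒ yliiyiooyKoy ⇒ yliiyiooyloy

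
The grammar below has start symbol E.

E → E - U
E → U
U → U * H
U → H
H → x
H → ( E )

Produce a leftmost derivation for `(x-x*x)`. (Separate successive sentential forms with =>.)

E => U => H => (E) => (E-U) => (U-U) => (H-U) => (x-U) => (x-U*H) => (x-H*H) => (x-x*H) => (x-x*x)

E => U   [E → U]
U => H   [U → H]
H => (E)   [H → ( E )]
(E) => (E-U)   [E → E - U]
(E-U) => (U-U)   [E → U]
(U-U) => (H-U)   [U → H]
(H-U) => (x-U)   [H → x]
(x-U) => (x-U*H)   [U → U * H]
(x-U*H) => (x-H*H)   [U → H]
(x-H*H) => (x-x*H)   [H → x]
(x-x*H) => (x-x*x)   [H → x]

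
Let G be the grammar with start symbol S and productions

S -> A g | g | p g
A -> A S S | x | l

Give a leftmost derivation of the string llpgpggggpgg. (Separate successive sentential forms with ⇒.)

S ⇒ Ag ⇒ ASSg ⇒ ASSSSg ⇒ lSSSSg ⇒ lAgSSSg ⇒ lASSgSSSg ⇒ llSSgSSSg ⇒ llpgSgSSSg ⇒ llpgpggSSSg ⇒ llpgpgggSSg ⇒ llpgpggggSg ⇒ llpgpggggpgg

S ⇒ Ag   [S -> A g]
Ag ⇒ ASSg   [A -> A S S]
ASSg ⇒ ASSSSg   [A -> A S S]
ASSSSg ⇒ lSSSSg   [A -> l]
lSSSSg ⇒ lAgSSSg   [S -> A g]
lAgSSSg ⇒ lASSgSSSg   [A -> A S S]
lASSgSSSg ⇒ llSSgSSSg   [A -> l]
llSSgSSSg ⇒ llpgSgSSSg   [S -> p g]
llpgSgSSSg ⇒ llpgpggSSSg   [S -> p g]
llpgpggSSSg ⇒ llpgpgggSSg   [S -> g]
llpgpgggSSg ⇒ llpgpggggSg   [S -> g]
llpgpggggSg ⇒ llpgpggggpgg   [S -> p g]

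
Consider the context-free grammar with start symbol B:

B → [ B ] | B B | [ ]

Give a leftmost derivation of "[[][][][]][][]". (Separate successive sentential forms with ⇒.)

B ⇒ BB ⇒ BBB ⇒ [B]BB ⇒ [BB]BB ⇒ [BBB]BB ⇒ [[]BB]BB ⇒ [[]BBB]BB ⇒ [[][]BB]BB ⇒ [[][][]B]BB ⇒ [[][][][]]BB ⇒ [[][][][]][]B ⇒ [[][][][]][][]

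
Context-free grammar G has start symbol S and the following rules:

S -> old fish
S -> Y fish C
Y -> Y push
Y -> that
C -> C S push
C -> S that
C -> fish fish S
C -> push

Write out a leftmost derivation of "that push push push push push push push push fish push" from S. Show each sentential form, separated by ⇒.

S ⇒ Y fish C ⇒ Y push fish C ⇒ Y push push fish C ⇒ Y push push push fish C ⇒ Y push push push push fish C ⇒ Y push push push push push fish C ⇒ Y push push push push push push fish C ⇒ Y push push push push push push push fish C ⇒ Y push push push push push push push push fish C ⇒ that push push push push push push push push fish C ⇒ that push push push push push push push push fish push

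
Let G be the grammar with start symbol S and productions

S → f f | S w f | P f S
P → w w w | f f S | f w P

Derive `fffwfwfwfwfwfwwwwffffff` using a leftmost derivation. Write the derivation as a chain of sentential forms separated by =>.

S => PfS => ffSfS => ffPfSfS => fffwPfSfS => fffwfwPfSfS => fffwfwfwPfSfS => fffwfwfwfwPfSfS => fffwfwfwfwfwPfSfS => fffwfwfwfwfwfwPfSfS => fffwfwfwfwfwfwwwwfSfS => fffwfwfwfwfwfwwwwffffS => fffwfwfwfwfwfwwwwffffff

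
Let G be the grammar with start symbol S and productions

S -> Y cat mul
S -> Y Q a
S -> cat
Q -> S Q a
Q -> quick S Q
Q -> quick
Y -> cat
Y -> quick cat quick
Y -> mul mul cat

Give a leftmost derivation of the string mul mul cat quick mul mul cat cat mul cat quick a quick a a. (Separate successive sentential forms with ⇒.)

S ⇒ Y Q a ⇒ mul mul cat Q a ⇒ mul mul cat quick S Q a ⇒ mul mul cat quick Y cat mul Q a ⇒ mul mul cat quick mul mul cat cat mul Q a ⇒ mul mul cat quick mul mul cat cat mul S Q a a ⇒ mul mul cat quick mul mul cat cat mul Y Q a Q a a ⇒ mul mul cat quick mul mul cat cat mul cat Q a Q a a ⇒ mul mul cat quick mul mul cat cat mul cat quick a Q a a ⇒ mul mul cat quick mul mul cat cat mul cat quick a quick a a

S ⇒ Y Q a   [S -> Y Q a]
Y Q a ⇒ mul mul cat Q a   [Y -> mul mul cat]
mul mul cat Q a ⇒ mul mul cat quick S Q a   [Q -> quick S Q]
mul mul cat quick S Q a ⇒ mul mul cat quick Y cat mul Q a   [S -> Y cat mul]
mul mul cat quick Y cat mul Q a ⇒ mul mul cat quick mul mul cat cat mul Q a   [Y -> mul mul cat]
mul mul cat quick mul mul cat cat mul Q a ⇒ mul mul cat quick mul mul cat cat mul S Q a a   [Q -> S Q a]
mul mul cat quick mul mul cat cat mul S Q a a ⇒ mul mul cat quick mul mul cat cat mul Y Q a Q a a   [S -> Y Q a]
mul mul cat quick mul mul cat cat mul Y Q a Q a a ⇒ mul mul cat quick mul mul cat cat mul cat Q a Q a a   [Y -> cat]
mul mul cat quick mul mul cat cat mul cat Q a Q a a ⇒ mul mul cat quick mul mul cat cat mul cat quick a Q a a   [Q -> quick]
mul mul cat quick mul mul cat cat mul cat quick a Q a a ⇒ mul mul cat quick mul mul cat cat mul cat quick a quick a a   [Q -> quick]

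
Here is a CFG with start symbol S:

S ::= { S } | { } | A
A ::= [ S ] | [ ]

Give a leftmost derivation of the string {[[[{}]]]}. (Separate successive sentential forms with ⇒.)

S⇒{S}⇒{A}⇒{[S]}⇒{[A]}⇒{[[S]]}⇒{[[A]]}⇒{[[[S]]]}⇒{[[[{}]]]}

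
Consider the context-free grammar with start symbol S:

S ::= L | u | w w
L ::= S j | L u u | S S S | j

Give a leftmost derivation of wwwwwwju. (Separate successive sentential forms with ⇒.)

S ⇒ L ⇒ SSS ⇒ wwSS ⇒ wwLS ⇒ wwSSSS ⇒ wwwwSSS ⇒ wwwwwwSS ⇒ wwwwwwLS ⇒ wwwwwwjS ⇒ wwwwwwju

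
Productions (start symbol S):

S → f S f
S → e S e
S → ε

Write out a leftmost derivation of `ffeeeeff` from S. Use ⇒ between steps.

S ⇒ fSf ⇒ ffSff ⇒ ffeSeff ⇒ ffeeSeeff ⇒ ffeeeeff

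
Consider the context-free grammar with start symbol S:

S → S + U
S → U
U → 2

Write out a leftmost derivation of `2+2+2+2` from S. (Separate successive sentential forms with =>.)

S => S+U => S+U+U => S+U+U+U => U+U+U+U => 2+U+U+U => 2+2+U+U => 2+2+2+U => 2+2+2+2

S => S+U   [S → S + U]
S+U => S+U+U   [S → S + U]
S+U+U => S+U+U+U   [S → S + U]
S+U+U+U => U+U+U+U   [S → U]
U+U+U+U => 2+U+U+U   [U → 2]
2+U+U+U => 2+2+U+U   [U → 2]
2+2+U+U => 2+2+2+U   [U → 2]
2+2+2+U => 2+2+2+2   [U → 2]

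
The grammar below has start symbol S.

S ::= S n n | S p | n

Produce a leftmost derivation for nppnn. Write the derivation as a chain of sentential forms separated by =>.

S => Snn => Spnn => Sppnn => nppnn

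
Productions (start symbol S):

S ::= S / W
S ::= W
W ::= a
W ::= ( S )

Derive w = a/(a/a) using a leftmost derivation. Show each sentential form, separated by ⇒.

S ⇒ S/W ⇒ W/W ⇒ a/W ⇒ a/(S) ⇒ a/(S/W) ⇒ a/(W/W) ⇒ a/(a/W) ⇒ a/(a/a)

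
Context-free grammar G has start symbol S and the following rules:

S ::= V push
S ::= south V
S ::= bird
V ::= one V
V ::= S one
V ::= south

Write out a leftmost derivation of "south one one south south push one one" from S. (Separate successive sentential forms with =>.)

S => south V => south one V => south one one V => south one one S one => south one one south V one => south one one south S one one => south one one south V push one one => south one one south south push one one

S => south V   [S ::= south V]
south V => south one V   [V ::= one V]
south one V => south one one V   [V ::= one V]
south one one V => south one one S one   [V ::= S one]
south one one S one => south one one south V one   [S ::= south V]
south one one south V one => south one one south S one one   [V ::= S one]
south one one south S one one => south one one south V push one one   [S ::= V push]
south one one south V push one one => south one one south south push one one   [V ::= south]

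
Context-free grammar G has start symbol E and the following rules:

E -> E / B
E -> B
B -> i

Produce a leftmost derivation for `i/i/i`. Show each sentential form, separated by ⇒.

E ⇒ E/B ⇒ E/B/B ⇒ B/B/B ⇒ i/B/B ⇒ i/i/B ⇒ i/i/i

E ⇒ E/B   [E -> E / B]
E/B ⇒ E/B/B   [E -> E / B]
E/B/B ⇒ B/B/B   [E -> B]
B/B/B ⇒ i/B/B   [B -> i]
i/B/B ⇒ i/i/B   [B -> i]
i/i/B ⇒ i/i/i   [B -> i]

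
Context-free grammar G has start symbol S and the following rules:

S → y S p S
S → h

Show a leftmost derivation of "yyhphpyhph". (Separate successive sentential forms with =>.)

S=>ySpS=>yySpSpS=>yyhpSpS=>yyhphpS=>yyhphpySpS=>yyhphpyhpS=>yyhphpyhph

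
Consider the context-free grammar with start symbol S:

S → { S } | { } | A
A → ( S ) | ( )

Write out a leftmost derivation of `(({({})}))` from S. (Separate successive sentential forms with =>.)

S => A => (S) => (A) => ((S)) => (({S})) => (({A})) => (({(S)})) => (({({})}))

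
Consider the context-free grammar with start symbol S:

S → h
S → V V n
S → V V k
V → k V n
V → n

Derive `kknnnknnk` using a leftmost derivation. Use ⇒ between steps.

S ⇒ VVk ⇒ kVnVk ⇒ kkVnnVk ⇒ kknnnVk ⇒ kknnnkVnk ⇒ kknnnknnk

S ⇒ VVk   [S → V V k]
VVk ⇒ kVnVk   [V → k V n]
kVnVk ⇒ kkVnnVk   [V → k V n]
kkVnnVk ⇒ kknnnVk   [V → n]
kknnnVk ⇒ kknnnkVnk   [V → k V n]
kknnnkVnk ⇒ kknnnknnk   [V → n]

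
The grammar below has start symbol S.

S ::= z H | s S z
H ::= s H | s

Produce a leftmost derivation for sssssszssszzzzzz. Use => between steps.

S => sSz => ssSzz => sssSzzz => ssssSzzzz => sssssSzzzzz => ssssssSzzzzzz => sssssszHzzzzzz => sssssszsHzzzzzz => sssssszssHzzzzzz => sssssszssszzzzzz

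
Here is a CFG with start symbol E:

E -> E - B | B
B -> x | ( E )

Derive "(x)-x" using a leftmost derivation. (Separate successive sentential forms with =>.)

E => E-B   [E -> E - B]
E-B => B-B   [E -> B]
B-B => (E)-B   [B -> ( E )]
(E)-B => (B)-B   [E -> B]
(B)-B => (x)-B   [B -> x]
(x)-B => (x)-x   [B -> x]

E => E-B => B-B => (E)-B => (B)-B => (x)-B => (x)-x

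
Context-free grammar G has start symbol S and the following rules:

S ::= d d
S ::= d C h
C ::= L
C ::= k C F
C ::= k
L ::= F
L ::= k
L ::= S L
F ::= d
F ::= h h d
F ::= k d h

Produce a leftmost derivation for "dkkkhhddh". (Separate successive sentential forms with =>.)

S => dCh => dkCFh => dkkCFFh => dkkkFFh => dkkkhhdFh => dkkkhhddh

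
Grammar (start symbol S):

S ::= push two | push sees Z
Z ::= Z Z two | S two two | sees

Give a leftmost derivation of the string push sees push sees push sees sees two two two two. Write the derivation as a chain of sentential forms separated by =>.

S => push sees Z => push sees S two two => push sees push sees Z two two => push sees push sees S two two two two => push sees push sees push sees Z two two two two => push sees push sees push sees sees two two two two

S => push sees Z   [S ::= push sees Z]
push sees Z => push sees S two two   [Z ::= S two two]
push sees S two two => push sees push sees Z two two   [S ::= push sees Z]
push sees push sees Z two two => push sees push sees S two two two two   [Z ::= S two two]
push sees push sees S two two two two => push sees push sees push sees Z two two two two   [S ::= push sees Z]
push sees push sees push sees Z two two two two => push sees push sees push sees sees two two two two   [Z ::= sees]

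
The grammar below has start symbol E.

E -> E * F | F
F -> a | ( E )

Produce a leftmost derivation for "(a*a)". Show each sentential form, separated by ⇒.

E ⇒ F ⇒ (E) ⇒ (E*F) ⇒ (F*F) ⇒ (a*F) ⇒ (a*a)

E ⇒ F   [E -> F]
F ⇒ (E)   [F -> ( E )]
(E) ⇒ (E*F)   [E -> E * F]
(E*F) ⇒ (F*F)   [E -> F]
(F*F) ⇒ (a*F)   [F -> a]
(a*F) ⇒ (a*a)   [F -> a]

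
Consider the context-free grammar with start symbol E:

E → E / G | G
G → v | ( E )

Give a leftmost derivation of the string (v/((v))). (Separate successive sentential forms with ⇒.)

E ⇒ G   [E → G]
G ⇒ (E)   [G → ( E )]
(E) ⇒ (E/G)   [E → E / G]
(E/G) ⇒ (G/G)   [E → G]
(G/G) ⇒ (v/G)   [G → v]
(v/G) ⇒ (v/(E))   [G → ( E )]
(v/(E)) ⇒ (v/(G))   [E → G]
(v/(G)) ⇒ (v/((E)))   [G → ( E )]
(v/((E))) ⇒ (v/((G)))   [E → G]
(v/((G))) ⇒ (v/((v)))   [G → v]

E⇒G⇒(E)⇒(E/G)⇒(G/G)⇒(v/G)⇒(v/(E))⇒(v/(G))⇒(v/((E)))⇒(v/((G)))⇒(v/((v)))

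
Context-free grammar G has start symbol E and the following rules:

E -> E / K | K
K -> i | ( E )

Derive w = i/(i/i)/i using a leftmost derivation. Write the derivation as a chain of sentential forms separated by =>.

E => E/K   [E -> E / K]
E/K => E/K/K   [E -> E / K]
E/K/K => K/K/K   [E -> K]
K/K/K => i/K/K   [K -> i]
i/K/K => i/(E)/K   [K -> ( E )]
i/(E)/K => i/(E/K)/K   [E -> E / K]
i/(E/K)/K => i/(K/K)/K   [E -> K]
i/(K/K)/K => i/(i/K)/K   [K -> i]
i/(i/K)/K => i/(i/i)/K   [K -> i]
i/(i/i)/K => i/(i/i)/i   [K -> i]

E => E/K => E/K/K => K/K/K => i/K/K => i/(E)/K => i/(E/K)/K => i/(K/K)/K => i/(i/K)/K => i/(i/i)/K => i/(i/i)/i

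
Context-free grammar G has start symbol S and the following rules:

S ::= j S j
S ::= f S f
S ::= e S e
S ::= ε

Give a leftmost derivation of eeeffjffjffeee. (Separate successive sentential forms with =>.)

S => eSe => eeSee => eeeSeee => eeefSfeee => eeeffSffeee => eeeffjSjffeee => eeeffjfSfjffeee => eeeffjffjffeee

S => eSe   [S ::= e S e]
eSe => eeSee   [S ::= e S e]
eeSee => eeeSeee   [S ::= e S e]
eeeSeee => eeefSfeee   [S ::= f S f]
eeefSfeee => eeeffSffeee   [S ::= f S f]
eeeffSffeee => eeeffjSjffeee   [S ::= j S j]
eeeffjSjffeee => eeeffjfSfjffeee   [S ::= f S f]
eeeffjfSfjffeee => eeeffjffjffeee   [S ::= ε]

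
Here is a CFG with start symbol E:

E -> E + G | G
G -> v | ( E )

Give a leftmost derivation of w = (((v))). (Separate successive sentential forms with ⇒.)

E⇒G⇒(E)⇒(G)⇒((E))⇒((G))⇒(((E)))⇒(((G)))⇒(((v)))

E ⇒ G   [E -> G]
G ⇒ (E)   [G -> ( E )]
(E) ⇒ (G)   [E -> G]
(G) ⇒ ((E))   [G -> ( E )]
((E)) ⇒ ((G))   [E -> G]
((G)) ⇒ (((E)))   [G -> ( E )]
(((E))) ⇒ (((G)))   [E -> G]
(((G))) ⇒ (((v)))   [G -> v]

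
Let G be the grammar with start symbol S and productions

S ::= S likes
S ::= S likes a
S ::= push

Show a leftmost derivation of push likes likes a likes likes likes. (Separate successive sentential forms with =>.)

S => S likes => S likes likes => S likes likes likes => S likes a likes likes likes => S likes likes a likes likes likes => push likes likes a likes likes likes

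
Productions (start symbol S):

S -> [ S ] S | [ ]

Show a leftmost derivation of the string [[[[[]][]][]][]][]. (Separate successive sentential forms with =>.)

S=>[S]S=>[[S]S]S=>[[[S]S]S]S=>[[[[S]S]S]S]S=>[[[[[]]S]S]S]S=>[[[[[]][]]S]S]S=>[[[[[]][]][]]S]S=>[[[[[]][]][]][]]S=>[[[[[]][]][]][]][]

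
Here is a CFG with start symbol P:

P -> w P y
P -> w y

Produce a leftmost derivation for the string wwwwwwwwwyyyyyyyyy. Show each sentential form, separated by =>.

P => wPy => wwPyy => wwwPyyy => wwwwPyyyy => wwwwwPyyyyy => wwwwwwPyyyyyy => wwwwwwwPyyyyyyy => wwwwwwwwPyyyyyyyy => wwwwwwwwwyyyyyyyyy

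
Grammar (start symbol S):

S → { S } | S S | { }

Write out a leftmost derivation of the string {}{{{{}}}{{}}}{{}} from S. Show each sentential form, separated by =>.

S => SS => SSS => {}SS => {}{S}S => {}{SS}S => {}{{S}S}S => {}{{{S}}S}S => {}{{{{}}}S}S => {}{{{{}}}{S}}S => {}{{{{}}}{{}}}S => {}{{{{}}}{{}}}{S} => {}{{{{}}}{{}}}{{}}

S => SS   [S → S S]
SS => SSS   [S → S S]
SSS => {}SS   [S → { }]
{}SS => {}{S}S   [S → { S }]
{}{S}S => {}{SS}S   [S → S S]
{}{SS}S => {}{{S}S}S   [S → { S }]
{}{{S}S}S => {}{{{S}}S}S   [S → { S }]
{}{{{S}}S}S => {}{{{{}}}S}S   [S → { }]
{}{{{{}}}S}S => {}{{{{}}}{S}}S   [S → { S }]
{}{{{{}}}{S}}S => {}{{{{}}}{{}}}S   [S → { }]
{}{{{{}}}{{}}}S => {}{{{{}}}{{}}}{S}   [S → { S }]
{}{{{{}}}{{}}}{S} => {}{{{{}}}{{}}}{{}}   [S → { }]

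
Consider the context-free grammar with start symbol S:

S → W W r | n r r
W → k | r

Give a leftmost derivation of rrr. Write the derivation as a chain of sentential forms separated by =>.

S => WWr => rWr => rrr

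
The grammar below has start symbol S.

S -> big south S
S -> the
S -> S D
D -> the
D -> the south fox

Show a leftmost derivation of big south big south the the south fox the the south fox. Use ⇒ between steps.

S ⇒ big south S ⇒ big south S D ⇒ big south S D D ⇒ big south S D D D ⇒ big south big south S D D D ⇒ big south big south the D D D ⇒ big south big south the the south fox D D ⇒ big south big south the the south fox the D ⇒ big south big south the the south fox the the south fox

S ⇒ big south S   [S -> big south S]
big south S ⇒ big south S D   [S -> S D]
big south S D ⇒ big south S D D   [S -> S D]
big south S D D ⇒ big south S D D D   [S -> S D]
big south S D D D ⇒ big south big south S D D D   [S -> big south S]
big south big south S D D D ⇒ big south big south the D D D   [S -> the]
big south big south the D D D ⇒ big south big south the the south fox D D   [D -> the south fox]
big south big south the the south fox D D ⇒ big south big south the the south fox the D   [D -> the]
big south big south the the south fox the D ⇒ big south big south the the south fox the the south fox   [D -> the south fox]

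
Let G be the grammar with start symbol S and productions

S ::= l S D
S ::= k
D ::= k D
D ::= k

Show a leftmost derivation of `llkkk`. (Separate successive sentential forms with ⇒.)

S ⇒ lSD ⇒ llSDD ⇒ llkDD ⇒ llkkD ⇒ llkkk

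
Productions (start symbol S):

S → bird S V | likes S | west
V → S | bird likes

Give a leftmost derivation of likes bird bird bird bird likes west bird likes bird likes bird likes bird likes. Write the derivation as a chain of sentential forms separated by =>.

S => likes S   [S → likes S]
likes S => likes bird S V   [S → bird S V]
likes bird S V => likes bird bird S V V   [S → bird S V]
likes bird bird S V V => likes bird bird bird S V V V   [S → bird S V]
likes bird bird bird S V V V => likes bird bird bird bird S V V V V   [S → bird S V]
likes bird bird bird bird S V V V V => likes bird bird bird bird likes S V V V V   [S → likes S]
likes bird bird bird bird likes S V V V V => likes bird bird bird bird likes west V V V V   [S → west]
likes bird bird bird bird likes west V V V V => likes bird bird bird bird likes west bird likes V V V   [V → bird likes]
likes bird bird bird bird likes west bird likes V V V => likes bird bird bird bird likes west bird likes bird likes V V   [V → bird likes]
likes bird bird bird bird likes west bird likes bird likes V V => likes bird bird bird bird likes west bird likes bird likes bird likes V   [V → bird likes]
likes bird bird bird bird likes west bird likes bird likes bird likes V => likes bird bird bird bird likes west bird likes bird likes bird likes bird likes   [V → bird likes]

S => likes S => likes bird S V => likes bird bird S V V => likes bird bird bird S V V V => likes bird bird bird bird S V V V V => likes bird bird bird bird likes S V V V V => likes bird bird bird bird likes west V V V V => likes bird bird bird bird likes west bird likes V V V => likes bird bird bird bird likes west bird likes bird likes V V => likes bird bird bird bird likes west bird likes bird likes bird likes V => likes bird bird bird bird likes west bird likes bird likes bird likes bird likes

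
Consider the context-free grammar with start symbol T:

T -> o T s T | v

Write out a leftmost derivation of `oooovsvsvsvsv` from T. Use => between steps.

T => oTsT   [T -> o T s T]
oTsT => ooTsTsT   [T -> o T s T]
ooTsTsT => oooTsTsTsT   [T -> o T s T]
oooTsTsTsT => ooooTsTsTsTsT   [T -> o T s T]
ooooTsTsTsTsT => oooovsTsTsTsT   [T -> v]
oooovsTsTsTsT => oooovsvsTsTsT   [T -> v]
oooovsvsTsTsT => oooovsvsvsTsT   [T -> v]
oooovsvsvsTsT => oooovsvsvsvsT   [T -> v]
oooovsvsvsvsT => oooovsvsvsvsv   [T -> v]

T => oTsT => ooTsTsT => oooTsTsTsT => ooooTsTsTsTsT => oooovsTsTsTsT => oooovsvsTsTsT => oooovsvsvsTsT => oooovsvsvsvsT => oooovsvsvsvsv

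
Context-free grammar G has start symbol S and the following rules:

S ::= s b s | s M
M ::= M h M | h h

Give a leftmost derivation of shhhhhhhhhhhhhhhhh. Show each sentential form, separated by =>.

S => sM => sMhM => sMhMhM => sMhMhMhM => sMhMhMhMhM => sMhMhMhMhMhM => shhhMhMhMhMhM => shhhhhhMhMhMhM => shhhhhhhhhMhMhM => shhhhhhhhhhhhMhM => shhhhhhhhhhhhhhhM => shhhhhhhhhhhhhhhhh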